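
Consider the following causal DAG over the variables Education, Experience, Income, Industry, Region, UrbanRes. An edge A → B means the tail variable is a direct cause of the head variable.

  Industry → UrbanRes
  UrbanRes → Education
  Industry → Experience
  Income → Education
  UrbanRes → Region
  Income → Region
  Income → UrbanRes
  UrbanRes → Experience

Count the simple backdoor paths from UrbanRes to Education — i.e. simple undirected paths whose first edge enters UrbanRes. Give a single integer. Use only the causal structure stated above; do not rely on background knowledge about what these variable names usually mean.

A backdoor path from UrbanRes to Education is any simple undirected path whose first edge points into UrbanRes (i.e. leaves UrbanRes via a parent).
Parents of UrbanRes: {Income, Industry}.
Enumerating:
  P1: UrbanRes <- Income -> Education
That exhausts the simple backdoor paths. Count: 1.

1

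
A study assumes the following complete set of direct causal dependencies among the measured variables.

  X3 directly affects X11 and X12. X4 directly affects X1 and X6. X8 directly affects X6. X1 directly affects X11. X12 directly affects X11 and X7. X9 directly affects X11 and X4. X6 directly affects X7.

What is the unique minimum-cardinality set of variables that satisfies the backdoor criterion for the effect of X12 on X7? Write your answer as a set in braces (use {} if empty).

Variables eligible for adjustment (non-descendants of X12, excluding X12 and X7): {X1, X3, X4, X6, X8, X9}.
Backdoor paths from X12 to X7:
  P1: X12 <- X3 -> X11 <- X9 -> X4 -> X6 -> X7
  P2: X12 <- X3 -> X11 <- X1 <- X4 -> X6 -> X7
Each backdoor path contains an unconditioned collider, so every path is already blocked with the empty conditioning set:
  P1: blocked at collider X11 (neither it nor any descendant is in the conditioning set).
  P2: blocked at collider X11 (neither it nor any descendant is in the conditioning set).
The empty set is therefore the unique smallest valid set.

{}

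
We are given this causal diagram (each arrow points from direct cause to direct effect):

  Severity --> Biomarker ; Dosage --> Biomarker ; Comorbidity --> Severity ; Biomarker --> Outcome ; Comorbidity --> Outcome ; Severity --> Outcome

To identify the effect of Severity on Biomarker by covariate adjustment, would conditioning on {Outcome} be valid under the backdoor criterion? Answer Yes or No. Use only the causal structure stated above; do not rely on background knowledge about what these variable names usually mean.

No

Backdoor paths from Severity to Biomarker (paths whose first edge points into Severity):
  P1: Severity <- Comorbidity -> Outcome <- Biomarker
Condition 1 (no descendant of Severity in the set): FAILS — Outcome is a descendant of Severity.
Condition 2 (every backdoor path blocked by {Outcome}):
  P1: open — collider(s) Outcome are conditioned on (or have a conditioned descendant) and no non-collider on the path is in the set.
{Outcome} does not satisfy the backdoor criterion.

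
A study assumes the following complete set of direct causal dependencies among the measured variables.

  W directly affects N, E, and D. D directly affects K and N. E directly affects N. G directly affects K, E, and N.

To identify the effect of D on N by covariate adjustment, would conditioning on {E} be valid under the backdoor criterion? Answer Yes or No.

Backdoor paths from D to N (paths whose first edge points into D):
  P1: D <- W -> E <- G -> N
  P2: D <- W -> E -> N
  P3: D <- W -> N
Condition 1 (no descendant of D in the set): holds — descendants of D are {K, N}; none are in {E}.
Condition 2 (every backdoor path blocked by {E}):
  P1: open — collider(s) E are conditioned on (or have a conditioned descendant) and no non-collider on the path is in the set.
  P2: blocked at chain node E ∈ conditioning set.
  P3: open — no interior node is in the conditioning set.
{E} does not satisfy the backdoor criterion.

No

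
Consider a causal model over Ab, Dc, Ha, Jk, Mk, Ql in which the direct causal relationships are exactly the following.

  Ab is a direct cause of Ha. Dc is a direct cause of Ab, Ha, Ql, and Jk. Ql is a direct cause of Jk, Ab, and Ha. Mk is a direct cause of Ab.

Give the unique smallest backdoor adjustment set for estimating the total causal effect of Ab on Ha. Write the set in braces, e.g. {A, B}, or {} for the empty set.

Variables eligible for adjustment (non-descendants of Ab, excluding Ab and Ha): {Dc, Jk, Mk, Ql}.
Backdoor paths from Ab to Ha:
  P1: Ab <- Dc -> Ql -> Ha
  P2: Ab <- Dc -> Jk <- Ql -> Ha
  P3: Ab <- Dc -> Ha
  P4: Ab <- Ql <- Dc -> Ha
  P5: Ab <- Ql -> Jk <- Dc -> Ha
  P6: Ab <- Ql -> Ha
The empty set is not sufficient: P1 (Ab <- Dc -> Ql -> Ha) has no collider blocking it and no conditioned non-collider, so it is open.
Try {Dc, Ql}:
  P1: blocked at fork node Dc ∈ conditioning set.
  P2: blocked at fork node Dc ∈ conditioning set.
  P3: blocked at fork node Dc ∈ conditioning set.
  P4: blocked at chain node Ql ∈ conditioning set.
  P5: blocked at fork node Ql ∈ conditioning set.
  P6: blocked at fork node Ql ∈ conditioning set.
{Dc, Ql} contains no descendant of Ab and blocks every backdoor path.
Every element of {Dc, Ql} is needed (dropping Dc leaves P3 open; dropping Ql leaves P6 open), so no proper subset is valid.
Among all size-2 subsets of the eligible variables, only {Dc, Ql} blocks every backdoor path, so it is the unique smallest valid adjustment set.

{Dc, Ql}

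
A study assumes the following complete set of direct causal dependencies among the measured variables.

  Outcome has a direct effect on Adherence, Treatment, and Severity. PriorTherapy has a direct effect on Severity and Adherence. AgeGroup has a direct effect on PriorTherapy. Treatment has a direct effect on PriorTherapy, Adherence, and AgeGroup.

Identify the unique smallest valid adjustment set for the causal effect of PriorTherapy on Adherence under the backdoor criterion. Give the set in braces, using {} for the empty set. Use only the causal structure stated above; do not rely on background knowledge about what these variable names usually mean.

{Treatment}

Variables eligible for adjustment (non-descendants of PriorTherapy, excluding PriorTherapy and Adherence): {AgeGroup, Outcome, Treatment}.
Backdoor paths from PriorTherapy to Adherence:
  P1: PriorTherapy <- Treatment <- Outcome -> Adherence
  P2: PriorTherapy <- Treatment -> Adherence
  P3: PriorTherapy <- AgeGroup <- Treatment <- Outcome -> Adherence
  P4: PriorTherapy <- AgeGroup <- Treatment -> Adherence
The empty set is not sufficient: P1 (PriorTherapy <- Treatment <- Outcome -> Adherence) has no collider blocking it and no conditioned non-collider, so it is open.
Try {Treatment}:
  P1: blocked at chain node Treatment ∈ conditioning set.
  P2: blocked at fork node Treatment ∈ conditioning set.
  P3: blocked at chain node Treatment ∈ conditioning set.
  P4: blocked at fork node Treatment ∈ conditioning set.
{Treatment} contains no descendant of PriorTherapy and blocks every backdoor path.
No other singleton works — e.g. {Outcome} leaves P2 open — so {Treatment} is the unique smallest valid adjustment set.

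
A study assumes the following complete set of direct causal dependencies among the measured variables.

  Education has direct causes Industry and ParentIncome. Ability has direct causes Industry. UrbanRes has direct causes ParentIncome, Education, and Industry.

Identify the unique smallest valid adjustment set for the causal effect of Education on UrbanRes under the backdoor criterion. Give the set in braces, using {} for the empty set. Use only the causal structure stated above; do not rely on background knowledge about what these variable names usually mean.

Variables eligible for adjustment (non-descendants of Education, excluding Education and UrbanRes): {Ability, Industry, ParentIncome}.
Backdoor paths from Education to UrbanRes:
  P1: Education <- Industry -> UrbanRes
  P2: Education <- ParentIncome -> UrbanRes
The empty set is not sufficient: P1 (Education <- Industry -> UrbanRes) has no collider blocking it and no conditioned non-collider, so it is open.
Try {Industry, ParentIncome}:
  P1: blocked at fork node Industry ∈ conditioning set.
  P2: blocked at fork node ParentIncome ∈ conditioning set.
{Industry, ParentIncome} contains no descendant of Education and blocks every backdoor path.
Every element of {Industry, ParentIncome} is needed (dropping Industry leaves P1 open; dropping ParentIncome leaves P2 open), so no proper subset is valid.
Among all size-2 subsets of the eligible variables, only {Industry, ParentIncome} blocks every backdoor path, so it is the unique smallest valid adjustment set.

{Industry, ParentIncome}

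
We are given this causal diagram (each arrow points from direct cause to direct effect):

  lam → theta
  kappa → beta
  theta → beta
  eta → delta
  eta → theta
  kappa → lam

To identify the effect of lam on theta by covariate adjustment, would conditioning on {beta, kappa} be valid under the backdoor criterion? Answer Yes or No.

Backdoor paths from lam to theta (paths whose first edge points into lam):
  P1: lam <- kappa -> beta <- theta
Condition 1 (no descendant of lam in the set): FAILS — beta is a descendant of lam.
Condition 2 (every backdoor path blocked by {beta, kappa}):
  P1: blocked at fork node kappa ∈ conditioning set.
{beta, kappa} does not satisfy the backdoor criterion.

No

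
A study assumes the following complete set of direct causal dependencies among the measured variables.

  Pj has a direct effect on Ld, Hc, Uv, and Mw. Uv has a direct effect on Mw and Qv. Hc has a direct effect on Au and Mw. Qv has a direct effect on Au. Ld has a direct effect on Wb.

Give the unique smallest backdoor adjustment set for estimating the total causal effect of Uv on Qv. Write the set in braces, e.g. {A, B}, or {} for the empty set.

Variables eligible for adjustment (non-descendants of Uv, excluding Uv and Qv): {Hc, Ld, Pj, Wb}.
Backdoor paths from Uv to Qv:
  P1: Uv <- Pj -> Hc -> Au <- Qv
  P2: Uv <- Pj -> Mw <- Hc -> Au <- Qv
Each backdoor path contains an unconditioned collider, so every path is already blocked with the empty conditioning set:
  P1: blocked at collider Au (neither it nor any descendant is in the conditioning set).
  P2: blocked at collider Mw (neither it nor any descendant is in the conditioning set).
The empty set is therefore the unique smallest valid set.

{}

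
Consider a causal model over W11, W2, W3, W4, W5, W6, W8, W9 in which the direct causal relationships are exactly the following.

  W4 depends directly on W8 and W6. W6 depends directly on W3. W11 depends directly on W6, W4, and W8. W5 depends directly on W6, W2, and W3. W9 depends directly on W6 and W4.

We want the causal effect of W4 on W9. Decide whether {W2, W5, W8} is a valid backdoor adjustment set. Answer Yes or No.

No

Backdoor paths from W4 to W9 (paths whose first edge points into W4):
  P1: W4 <- W8 -> W11 <- W6 -> W9
  P2: W4 <- W6 -> W9
Condition 1 (no descendant of W4 in the set): holds — descendants of W4 are {W11, W9}; none are in {W2, W5, W8}.
Condition 2 (every backdoor path blocked by {W2, W5, W8}):
  P1: blocked at fork node W8 ∈ conditioning set.
  P2: open — no interior node is in the conditioning set.
{W2, W5, W8} does not satisfy the backdoor criterion.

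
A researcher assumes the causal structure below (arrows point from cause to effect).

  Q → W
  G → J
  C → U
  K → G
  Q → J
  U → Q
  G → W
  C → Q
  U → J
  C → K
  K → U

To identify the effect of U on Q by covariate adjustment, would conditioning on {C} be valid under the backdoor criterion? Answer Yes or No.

Backdoor paths from U to Q (paths whose first edge points into U):
  P1: U <- C -> K -> G -> W <- Q
  P2: U <- C -> K -> G -> J <- Q
  P3: U <- C -> Q
  P4: U <- K <- C -> Q
  P5: U <- K -> G -> W <- Q
  P6: U <- K -> G -> J <- Q
Condition 1 (no descendant of U in the set): holds — descendants of U are {J, Q, W}; none are in {C}.
Condition 2 (every backdoor path blocked by {C}):
  P1: blocked at fork node C ∈ conditioning set.
  P2: blocked at fork node C ∈ conditioning set.
  P3: blocked at fork node C ∈ conditioning set.
  P4: blocked at fork node C ∈ conditioning set.
  P5: blocked at collider W (neither it nor any descendant is in the conditioning set).
  P6: blocked at collider J (neither it nor any descendant is in the conditioning set).
{C} satisfies the backdoor criterion.

Yes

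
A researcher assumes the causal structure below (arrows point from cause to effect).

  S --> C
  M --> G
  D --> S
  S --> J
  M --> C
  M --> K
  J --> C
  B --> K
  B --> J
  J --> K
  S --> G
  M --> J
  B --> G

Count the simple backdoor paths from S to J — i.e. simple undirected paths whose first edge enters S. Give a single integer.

A backdoor path from S to J is any simple undirected path whose first edge points into S (i.e. leaves S via a parent).
Parents of S: {D}.
No simple path from any parent of S reaches J without revisiting S, so there are no backdoor paths.

0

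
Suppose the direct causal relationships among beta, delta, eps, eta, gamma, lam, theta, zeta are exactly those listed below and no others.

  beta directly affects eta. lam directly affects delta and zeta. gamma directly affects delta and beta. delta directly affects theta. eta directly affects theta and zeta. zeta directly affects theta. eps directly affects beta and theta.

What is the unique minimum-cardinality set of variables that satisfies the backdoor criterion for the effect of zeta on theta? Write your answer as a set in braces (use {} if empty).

Variables eligible for adjustment (non-descendants of zeta, excluding zeta and theta): {beta, delta, eps, eta, gamma, lam}.
Backdoor paths from zeta to theta:
  P1: zeta <- eta <- beta <- eps -> theta
  P2: zeta <- eta <- beta <- gamma -> delta -> theta
  P3: zeta <- eta -> theta
  P4: zeta <- lam -> delta <- gamma -> beta <- eps -> theta
  P5: zeta <- lam -> delta <- gamma -> beta -> eta -> theta
  P6: zeta <- lam -> delta -> theta
The empty set is not sufficient: P1 (zeta <- eta <- beta <- eps -> theta) has no collider blocking it and no conditioned non-collider, so it is open.
Try {eta, lam}:
  P1: blocked at chain node eta ∈ conditioning set.
  P2: blocked at chain node eta ∈ conditioning set.
  P3: blocked at fork node eta ∈ conditioning set.
  P4: blocked at fork node lam ∈ conditioning set.
  P5: blocked at fork node lam ∈ conditioning set.
  P6: blocked at fork node lam ∈ conditioning set.
{eta, lam} contains no descendant of zeta and blocks every backdoor path.
Every element of {eta, lam} is needed (dropping eta leaves P1 open; dropping lam leaves P6 open), so no proper subset is valid.
Among all size-2 subsets of the eligible variables, only {eta, lam} blocks every backdoor path, so it is the unique smallest valid adjustment set.

{eta, lam}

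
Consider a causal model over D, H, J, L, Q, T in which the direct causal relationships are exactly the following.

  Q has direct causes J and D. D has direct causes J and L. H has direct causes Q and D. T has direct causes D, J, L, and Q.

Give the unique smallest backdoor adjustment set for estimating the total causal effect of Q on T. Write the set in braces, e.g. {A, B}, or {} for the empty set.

{D, J}

Variables eligible for adjustment (non-descendants of Q, excluding Q and T): {D, J, L}.
Backdoor paths from Q to T:
  P1: Q <- J -> D <- L -> T
  P2: Q <- J -> D -> T
  P3: Q <- J -> T
  P4: Q <- D <- J -> T
  P5: Q <- D <- L -> T
  P6: Q <- D -> T
The empty set is not sufficient: P2 (Q <- J -> D -> T) has no collider blocking it and no conditioned non-collider, so it is open.
Try {D, J}:
  P1: blocked at fork node J ∈ conditioning set.
  P2: blocked at fork node J ∈ conditioning set.
  P3: blocked at fork node J ∈ conditioning set.
  P4: blocked at chain node D ∈ conditioning set.
  P5: blocked at chain node D ∈ conditioning set.
  P6: blocked at fork node D ∈ conditioning set.
{D, J} contains no descendant of Q and blocks every backdoor path.
Every element of {D, J} is needed (dropping D leaves P5 open; dropping J leaves P1 open), so no proper subset is valid.
Among all size-2 subsets of the eligible variables, only {D, J} blocks every backdoor path, so it is the unique smallest valid adjustment set.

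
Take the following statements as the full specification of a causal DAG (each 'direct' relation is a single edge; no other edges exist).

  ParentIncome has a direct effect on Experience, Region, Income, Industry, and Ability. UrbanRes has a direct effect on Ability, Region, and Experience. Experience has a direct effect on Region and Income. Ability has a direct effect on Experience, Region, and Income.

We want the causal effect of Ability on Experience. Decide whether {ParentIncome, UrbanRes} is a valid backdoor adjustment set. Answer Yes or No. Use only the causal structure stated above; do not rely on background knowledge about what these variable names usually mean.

Yes

Backdoor paths from Ability to Experience (paths whose first edge points into Ability):
  P1: Ability <- ParentIncome -> Experience
  P2: Ability <- ParentIncome -> Region <- UrbanRes -> Experience
  P3: Ability <- ParentIncome -> Region <- Experience
  P4: Ability <- ParentIncome -> Income <- Experience
  P5: Ability <- UrbanRes -> Experience
  P6: Ability <- UrbanRes -> Region <- ParentIncome -> Experience
  P7: Ability <- UrbanRes -> Region <- ParentIncome -> Income <- Experience
  P8: Ability <- UrbanRes -> Region <- Experience
Condition 1 (no descendant of Ability in the set): holds — descendants of Ability are {Experience, Income, Region}; none are in {ParentIncome, UrbanRes}.
Condition 2 (every backdoor path blocked by {ParentIncome, UrbanRes}):
  P1: blocked at fork node ParentIncome ∈ conditioning set.
  P2: blocked at fork node ParentIncome ∈ conditioning set.
  P3: blocked at fork node ParentIncome ∈ conditioning set.
  P4: blocked at fork node ParentIncome ∈ conditioning set.
  P5: blocked at fork node UrbanRes ∈ conditioning set.
  P6: blocked at fork node UrbanRes ∈ conditioning set.
  P7: blocked at fork node UrbanRes ∈ conditioning set.
  P8: blocked at fork node UrbanRes ∈ conditioning set.
{ParentIncome, UrbanRes} satisfies the backdoor criterion.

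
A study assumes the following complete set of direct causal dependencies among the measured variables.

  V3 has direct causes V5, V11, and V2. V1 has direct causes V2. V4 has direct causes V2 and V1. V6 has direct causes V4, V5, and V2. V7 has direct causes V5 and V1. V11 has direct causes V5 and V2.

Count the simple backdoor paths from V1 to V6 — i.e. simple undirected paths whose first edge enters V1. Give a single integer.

6

A backdoor path from V1 to V6 is any simple undirected path whose first edge points into V1 (i.e. leaves V1 via a parent).
Parents of V1: {V2}.
Enumerating:
  P1: V1 <- V2 -> V4 -> V6
  P2: V1 <- V2 -> V11 <- V5 -> V6
  P3: V1 <- V2 -> V11 -> V3 <- V5 -> V6
  P4: V1 <- V2 -> V3 <- V5 -> V6
  P5: V1 <- V2 -> V3 <- V11 <- V5 -> V6
  P6: V1 <- V2 -> V6
That exhausts the simple backdoor paths. Count: 6.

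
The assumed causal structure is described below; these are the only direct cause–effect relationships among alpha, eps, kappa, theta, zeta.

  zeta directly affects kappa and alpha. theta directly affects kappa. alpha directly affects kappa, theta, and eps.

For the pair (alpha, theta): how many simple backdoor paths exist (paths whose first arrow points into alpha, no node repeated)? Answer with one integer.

1

A backdoor path from alpha to theta is any simple undirected path whose first edge points into alpha (i.e. leaves alpha via a parent).
Parents of alpha: {zeta}.
Enumerating:
  P1: alpha <- zeta -> kappa <- theta
That exhausts the simple backdoor paths. Count: 1.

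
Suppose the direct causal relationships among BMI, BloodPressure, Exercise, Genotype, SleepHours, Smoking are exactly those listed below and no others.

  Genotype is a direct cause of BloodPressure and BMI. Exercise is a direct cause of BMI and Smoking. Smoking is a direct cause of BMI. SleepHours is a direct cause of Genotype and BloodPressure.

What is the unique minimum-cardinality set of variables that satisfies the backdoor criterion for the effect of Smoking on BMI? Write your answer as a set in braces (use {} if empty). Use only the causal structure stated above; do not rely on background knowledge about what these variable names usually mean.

Variables eligible for adjustment (non-descendants of Smoking, excluding Smoking and BMI): {BloodPressure, Exercise, Genotype, SleepHours}.
Backdoor paths from Smoking to BMI:
  P1: Smoking <- Exercise -> BMI
The empty set is not sufficient: P1 (Smoking <- Exercise -> BMI) has no collider blocking it and no conditioned non-collider, so it is open.
Try {Exercise}:
  P1: blocked at fork node Exercise ∈ conditioning set.
{Exercise} contains no descendant of Smoking and blocks every backdoor path.
No other singleton works — e.g. {SleepHours} leaves P1 open — so {Exercise} is the unique smallest valid adjustment set.

{Exercise}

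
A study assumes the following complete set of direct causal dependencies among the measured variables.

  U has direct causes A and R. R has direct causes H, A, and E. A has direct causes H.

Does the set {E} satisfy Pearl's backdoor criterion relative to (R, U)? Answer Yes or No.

Backdoor paths from R to U (paths whose first edge points into R):
  P1: R <- H -> A -> U
  P2: R <- A -> U
Condition 1 (no descendant of R in the set): holds — descendants of R are {U}; none are in {E}.
Condition 2 (every backdoor path blocked by {E}):
  P1: open — no interior node is in the conditioning set.
  P2: open — no interior node is in the conditioning set.
{E} does not satisfy the backdoor criterion.

No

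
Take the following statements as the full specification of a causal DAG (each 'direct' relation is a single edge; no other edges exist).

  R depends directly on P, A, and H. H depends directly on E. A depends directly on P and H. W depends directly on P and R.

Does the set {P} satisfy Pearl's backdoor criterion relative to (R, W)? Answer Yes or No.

Backdoor paths from R to W (paths whose first edge points into R):
  P1: R <- P -> W
  P2: R <- H -> A <- P -> W
  P3: R <- A <- P -> W
Condition 1 (no descendant of R in the set): holds — descendants of R are {W}; none are in {P}.
Condition 2 (every backdoor path blocked by {P}):
  P1: blocked at fork node P ∈ conditioning set.
  P2: blocked at collider A (neither it nor any descendant is in the conditioning set).
  P3: blocked at fork node P ∈ conditioning set.
{P} satisfies the backdoor criterion.

Yes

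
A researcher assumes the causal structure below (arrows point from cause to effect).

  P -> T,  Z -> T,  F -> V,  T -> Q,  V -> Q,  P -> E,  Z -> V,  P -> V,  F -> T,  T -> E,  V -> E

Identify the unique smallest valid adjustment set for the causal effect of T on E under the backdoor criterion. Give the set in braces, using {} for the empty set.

Variables eligible for adjustment (non-descendants of T, excluding T and E): {F, P, V, Z}.
Backdoor paths from T to E:
  P1: T <- P -> V -> E
  P2: T <- P -> E
  P3: T <- F -> V <- P -> E
  P4: T <- F -> V -> E
  P5: T <- Z -> V <- P -> E
  P6: T <- Z -> V -> E
The empty set is not sufficient: P1 (T <- P -> V -> E) has no collider blocking it and no conditioned non-collider, so it is open.
Try {P, V}:
  P1: blocked at fork node P ∈ conditioning set.
  P2: blocked at fork node P ∈ conditioning set.
  P3: blocked at fork node P ∈ conditioning set.
  P4: blocked at chain node V ∈ conditioning set.
  P5: blocked at fork node P ∈ conditioning set.
  P6: blocked at chain node V ∈ conditioning set.
{P, V} contains no descendant of T and blocks every backdoor path.
Every element of {P, V} is needed (dropping P leaves P2 open; dropping V leaves P4 open), so no proper subset is valid.
Among all size-2 subsets of the eligible variables, only {P, V} blocks every backdoor path, so it is the unique smallest valid adjustment set.

{P, V}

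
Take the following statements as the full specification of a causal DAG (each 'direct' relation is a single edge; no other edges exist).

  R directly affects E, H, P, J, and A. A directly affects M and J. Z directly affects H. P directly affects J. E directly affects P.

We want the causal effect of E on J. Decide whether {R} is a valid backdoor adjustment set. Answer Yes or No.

Yes

Backdoor paths from E to J (paths whose first edge points into E):
  P1: E <- R -> A -> J
  P2: E <- R -> P -> J
  P3: E <- R -> J
Condition 1 (no descendant of E in the set): holds — descendants of E are {J, P}; none are in {R}.
Condition 2 (every backdoor path blocked by {R}):
  P1: blocked at fork node R ∈ conditioning set.
  P2: blocked at fork node R ∈ conditioning set.
  P3: blocked at fork node R ∈ conditioning set.
{R} satisfies the backdoor criterion.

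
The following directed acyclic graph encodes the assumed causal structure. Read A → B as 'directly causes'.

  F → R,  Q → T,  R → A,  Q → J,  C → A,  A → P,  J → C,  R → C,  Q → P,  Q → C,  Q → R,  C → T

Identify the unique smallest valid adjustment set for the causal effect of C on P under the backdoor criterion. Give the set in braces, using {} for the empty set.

{Q, R}

Variables eligible for adjustment (non-descendants of C, excluding C and P): {F, J, Q, R}.
Backdoor paths from C to P:
  P1: C <- Q -> R -> A -> P
  P2: C <- Q -> P
  P3: C <- R <- Q -> P
  P4: C <- R -> A -> P
  P5: C <- J <- Q -> R -> A -> P
  P6: C <- J <- Q -> P
The empty set is not sufficient: P1 (C <- Q -> R -> A -> P) has no collider blocking it and no conditioned non-collider, so it is open.
Try {Q, R}:
  P1: blocked at fork node Q ∈ conditioning set.
  P2: blocked at fork node Q ∈ conditioning set.
  P3: blocked at chain node R ∈ conditioning set.
  P4: blocked at fork node R ∈ conditioning set.
  P5: blocked at fork node Q ∈ conditioning set.
  P6: blocked at fork node Q ∈ conditioning set.
{Q, R} contains no descendant of C and blocks every backdoor path.
Every element of {Q, R} is needed (dropping Q leaves P2 open; dropping R leaves P4 open), so no proper subset is valid.
Among all size-2 subsets of the eligible variables, only {Q, R} blocks every backdoor path, so it is the unique smallest valid adjustment set.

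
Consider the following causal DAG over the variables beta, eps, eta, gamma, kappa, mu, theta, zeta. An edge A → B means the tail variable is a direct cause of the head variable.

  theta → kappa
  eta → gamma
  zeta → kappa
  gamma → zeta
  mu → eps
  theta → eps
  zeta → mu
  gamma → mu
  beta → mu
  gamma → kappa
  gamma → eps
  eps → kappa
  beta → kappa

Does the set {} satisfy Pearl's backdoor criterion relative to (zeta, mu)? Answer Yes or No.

No

Backdoor paths from zeta to mu (paths whose first edge points into zeta):
  P1: zeta <- gamma -> mu
  P2: zeta <- gamma -> eps <- theta -> kappa <- beta -> mu
  P3: zeta <- gamma -> eps <- mu
  P4: zeta <- gamma -> eps -> kappa <- beta -> mu
  P5: zeta <- gamma -> kappa <- beta -> mu
  P6: zeta <- gamma -> kappa <- theta -> eps <- mu
  P7: zeta <- gamma -> kappa <- eps <- mu
Condition 1 (no descendant of zeta in the set): holds — descendants of zeta are {eps, kappa, mu}; none are in {}.
Condition 2 (every backdoor path blocked by {}):
  P1: open — no interior node is in the conditioning set.
  P2: blocked at collider eps (neither it nor any descendant is in the conditioning set).
  P3: blocked at collider eps (neither it nor any descendant is in the conditioning set).
  P4: blocked at collider kappa (neither it nor any descendant is in the conditioning set).
  P5: blocked at collider kappa (neither it nor any descendant is in the conditioning set).
  P6: blocked at collider kappa (neither it nor any descendant is in the conditioning set).
  P7: blocked at collider kappa (neither it nor any descendant is in the conditioning set).
{} does not satisfy the backdoor criterion.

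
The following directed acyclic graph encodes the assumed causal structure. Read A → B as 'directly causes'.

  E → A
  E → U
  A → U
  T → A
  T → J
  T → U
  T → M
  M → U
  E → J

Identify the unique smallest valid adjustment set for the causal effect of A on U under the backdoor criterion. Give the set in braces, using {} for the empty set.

Variables eligible for adjustment (non-descendants of A, excluding A and U): {E, J, M, T}.
Backdoor paths from A to U:
  P1: A <- E -> J <- T -> M -> U
  P2: A <- E -> J <- T -> U
  P3: A <- E -> U
  P4: A <- T -> J <- E -> U
  P5: A <- T -> M -> U
  P6: A <- T -> U
The empty set is not sufficient: P3 (A <- E -> U) has no collider blocking it and no conditioned non-collider, so it is open.
Try {E, T}:
  P1: blocked at fork node E ∈ conditioning set.
  P2: blocked at fork node E ∈ conditioning set.
  P3: blocked at fork node E ∈ conditioning set.
  P4: blocked at fork node T ∈ conditioning set.
  P5: blocked at fork node T ∈ conditioning set.
  P6: blocked at fork node T ∈ conditioning set.
{E, T} contains no descendant of A and blocks every backdoor path.
Every element of {E, T} is needed (dropping E leaves P3 open; dropping T leaves P5 open), so no proper subset is valid.
Among all size-2 subsets of the eligible variables, only {E, T} blocks every backdoor path, so it is the unique smallest valid adjustment set.

{E, T}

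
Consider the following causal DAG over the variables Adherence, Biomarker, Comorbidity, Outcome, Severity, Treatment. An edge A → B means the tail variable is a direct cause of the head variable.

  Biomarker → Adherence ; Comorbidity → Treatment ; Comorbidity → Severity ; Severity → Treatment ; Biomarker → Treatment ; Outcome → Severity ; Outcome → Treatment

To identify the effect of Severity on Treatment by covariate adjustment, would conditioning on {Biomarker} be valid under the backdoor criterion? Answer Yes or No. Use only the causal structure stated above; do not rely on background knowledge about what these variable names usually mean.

No

Backdoor paths from Severity to Treatment (paths whose first edge points into Severity):
  P1: Severity <- Outcome -> Treatment
  P2: Severity <- Comorbidity -> Treatment
Condition 1 (no descendant of Severity in the set): holds — descendants of Severity are {Treatment}; none are in {Biomarker}.
Condition 2 (every backdoor path blocked by {Biomarker}):
  P1: open — no interior node is in the conditioning set.
  P2: open — no interior node is in the conditioning set.
{Biomarker} does not satisfy the backdoor criterion.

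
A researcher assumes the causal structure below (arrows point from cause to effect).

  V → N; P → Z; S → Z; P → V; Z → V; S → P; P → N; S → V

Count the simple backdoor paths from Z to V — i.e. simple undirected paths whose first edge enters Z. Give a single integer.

A backdoor path from Z to V is any simple undirected path whose first edge points into Z (i.e. leaves Z via a parent).
Parents of Z: {P, S}.
Enumerating:
  P1: Z <- S -> P -> V
  P2: Z <- S -> P -> N <- V
  P3: Z <- S -> V
  P4: Z <- P <- S -> V
  P5: Z <- P -> V
  P6: Z <- P -> N <- V
That exhausts the simple backdoor paths. Count: 6.

6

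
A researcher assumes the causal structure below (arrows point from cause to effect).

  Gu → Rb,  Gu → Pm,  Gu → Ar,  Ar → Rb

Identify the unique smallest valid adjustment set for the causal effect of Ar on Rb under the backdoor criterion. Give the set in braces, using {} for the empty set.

Variables eligible for adjustment (non-descendants of Ar, excluding Ar and Rb): {Gu, Pm}.
Backdoor paths from Ar to Rb:
  P1: Ar <- Gu -> Rb
The empty set is not sufficient: P1 (Ar <- Gu -> Rb) has no collider blocking it and no conditioned non-collider, so it is open.
Try {Gu}:
  P1: blocked at fork node Gu ∈ conditioning set.
{Gu} contains no descendant of Ar and blocks every backdoor path.
No other singleton works — e.g. {Pm} leaves P1 open — so {Gu} is the unique smallest valid adjustment set.

{Gu}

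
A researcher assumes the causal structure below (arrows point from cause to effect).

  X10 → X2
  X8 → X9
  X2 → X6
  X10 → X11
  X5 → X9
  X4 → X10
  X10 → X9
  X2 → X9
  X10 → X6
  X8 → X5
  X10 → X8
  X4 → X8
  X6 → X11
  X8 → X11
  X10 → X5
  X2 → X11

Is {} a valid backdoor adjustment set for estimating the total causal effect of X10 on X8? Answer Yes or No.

Backdoor paths from X10 to X8 (paths whose first edge points into X10):
  P1: X10 <- X4 -> X8
Condition 1 (no descendant of X10 in the set): holds — descendants of X10 are {X11, X2, X5, X6, X8, X9}; none are in {}.
Condition 2 (every backdoor path blocked by {}):
  P1: open — no interior node is in the conditioning set.
{} does not satisfy the backdoor criterion.

No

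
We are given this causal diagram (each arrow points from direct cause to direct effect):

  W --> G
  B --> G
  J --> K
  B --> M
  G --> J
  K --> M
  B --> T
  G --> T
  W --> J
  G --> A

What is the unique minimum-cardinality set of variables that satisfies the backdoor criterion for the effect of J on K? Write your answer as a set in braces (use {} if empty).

{}

Variables eligible for adjustment (non-descendants of J, excluding J and K): {A, B, G, T, W}.
Backdoor paths from J to K:
  P1: J <- W -> G <- B -> M <- K
  P2: J <- W -> G -> T <- B -> M <- K
  P3: J <- G <- B -> M <- K
  P4: J <- G -> T <- B -> M <- K
Each backdoor path contains an unconditioned collider, so every path is already blocked with the empty conditioning set:
  P1: blocked at collider G (neither it nor any descendant is in the conditioning set).
  P2: blocked at collider T (neither it nor any descendant is in the conditioning set).
  P3: blocked at collider M (neither it nor any descendant is in the conditioning set).
  P4: blocked at collider T (neither it nor any descendant is in the conditioning set).
The empty set is therefore the unique smallest valid set.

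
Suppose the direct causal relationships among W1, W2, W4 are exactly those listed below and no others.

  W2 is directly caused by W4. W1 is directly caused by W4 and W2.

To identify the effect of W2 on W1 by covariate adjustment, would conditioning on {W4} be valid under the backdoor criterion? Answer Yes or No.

Yes

Backdoor paths from W2 to W1 (paths whose first edge points into W2):
  P1: W2 <- W4 -> W1
Condition 1 (no descendant of W2 in the set): holds — descendants of W2 are {W1}; none are in {W4}.
Condition 2 (every backdoor path blocked by {W4}):
  P1: blocked at fork node W4 ∈ conditioning set.
{W4} satisfies the backdoor criterion.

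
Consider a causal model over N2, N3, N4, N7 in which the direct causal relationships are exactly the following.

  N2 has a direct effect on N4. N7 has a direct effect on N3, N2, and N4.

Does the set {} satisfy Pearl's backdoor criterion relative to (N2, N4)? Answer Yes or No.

Backdoor paths from N2 to N4 (paths whose first edge points into N2):
  P1: N2 <- N7 -> N4
Condition 1 (no descendant of N2 in the set): holds — descendants of N2 are {N4}; none are in {}.
Condition 2 (every backdoor path blocked by {}):
  P1: open — no interior node is in the conditioning set.
{} does not satisfy the backdoor criterion.

No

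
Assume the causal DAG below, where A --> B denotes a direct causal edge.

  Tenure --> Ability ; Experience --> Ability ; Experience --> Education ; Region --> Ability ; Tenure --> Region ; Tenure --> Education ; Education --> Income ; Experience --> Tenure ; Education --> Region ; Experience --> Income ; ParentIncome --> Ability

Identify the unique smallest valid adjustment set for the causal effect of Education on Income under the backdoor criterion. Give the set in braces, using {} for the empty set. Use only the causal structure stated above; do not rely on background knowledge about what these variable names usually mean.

Variables eligible for adjustment (non-descendants of Education, excluding Education and Income): {Experience, ParentIncome, Tenure}.
Backdoor paths from Education to Income:
  P1: Education <- Experience -> Income
  P2: Education <- Tenure <- Experience -> Income
  P3: Education <- Tenure -> Region -> Ability <- Experience -> Income
  P4: Education <- Tenure -> Ability <- Experience -> Income
The empty set is not sufficient: P1 (Education <- Experience -> Income) has no collider blocking it and no conditioned non-collider, so it is open.
Try {Experience}:
  P1: blocked at fork node Experience ∈ conditioning set.
  P2: blocked at fork node Experience ∈ conditioning set.
  P3: blocked at collider Ability (neither it nor any descendant is in the conditioning set).
  P4: blocked at collider Ability (neither it nor any descendant is in the conditioning set).
{Experience} contains no descendant of Education and blocks every backdoor path.
No other singleton works — e.g. {ParentIncome} leaves P1 open — so {Experience} is the unique smallest valid adjustment set.

{Experience}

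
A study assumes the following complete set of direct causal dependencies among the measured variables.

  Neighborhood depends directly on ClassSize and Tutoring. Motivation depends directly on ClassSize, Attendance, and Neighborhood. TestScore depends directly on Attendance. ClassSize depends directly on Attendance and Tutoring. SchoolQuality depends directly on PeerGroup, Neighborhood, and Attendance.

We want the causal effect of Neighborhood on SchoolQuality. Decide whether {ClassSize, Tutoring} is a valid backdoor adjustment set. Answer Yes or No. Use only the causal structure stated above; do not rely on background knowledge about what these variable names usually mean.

Backdoor paths from Neighborhood to SchoolQuality (paths whose first edge points into Neighborhood):
  P1: Neighborhood <- Tutoring -> ClassSize <- Attendance -> SchoolQuality
  P2: Neighborhood <- Tutoring -> ClassSize -> Motivation <- Attendance -> SchoolQuality
  P3: Neighborhood <- ClassSize <- Attendance -> SchoolQuality
  P4: Neighborhood <- ClassSize -> Motivation <- Attendance -> SchoolQuality
Condition 1 (no descendant of Neighborhood in the set): holds — descendants of Neighborhood are {Motivation, SchoolQuality}; none are in {ClassSize, Tutoring}.
Condition 2 (every backdoor path blocked by {ClassSize, Tutoring}):
  P1: blocked at fork node Tutoring ∈ conditioning set.
  P2: blocked at fork node Tutoring ∈ conditioning set.
  P3: blocked at chain node ClassSize ∈ conditioning set.
  P4: blocked at fork node ClassSize ∈ conditioning set.
{ClassSize, Tutoring} satisfies the backdoor criterion.

Yes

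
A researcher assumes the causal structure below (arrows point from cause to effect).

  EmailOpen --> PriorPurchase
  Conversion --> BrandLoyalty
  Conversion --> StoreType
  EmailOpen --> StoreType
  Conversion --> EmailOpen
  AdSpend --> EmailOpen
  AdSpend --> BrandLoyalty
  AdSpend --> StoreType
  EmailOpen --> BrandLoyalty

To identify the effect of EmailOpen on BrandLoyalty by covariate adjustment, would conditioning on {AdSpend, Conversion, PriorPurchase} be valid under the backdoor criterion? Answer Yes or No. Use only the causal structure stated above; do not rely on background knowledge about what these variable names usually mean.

Backdoor paths from EmailOpen to BrandLoyalty (paths whose first edge points into EmailOpen):
  P1: EmailOpen <- AdSpend -> StoreType <- Conversion -> BrandLoyalty
  P2: EmailOpen <- AdSpend -> BrandLoyalty
  P3: EmailOpen <- Conversion -> StoreType <- AdSpend -> BrandLoyalty
  P4: EmailOpen <- Conversion -> BrandLoyalty
Condition 1 (no descendant of EmailOpen in the set): FAILS — PriorPurchase is a descendant of EmailOpen.
Condition 2 (every backdoor path blocked by {AdSpend, Conversion, PriorPurchase}):
  P1: blocked at fork node AdSpend ∈ conditioning set.
  P2: blocked at fork node AdSpend ∈ conditioning set.
  P3: blocked at fork node Conversion ∈ conditioning set.
  P4: blocked at fork node Conversion ∈ conditioning set.
{AdSpend, Conversion, PriorPurchase} does not satisfy the backdoor criterion.

No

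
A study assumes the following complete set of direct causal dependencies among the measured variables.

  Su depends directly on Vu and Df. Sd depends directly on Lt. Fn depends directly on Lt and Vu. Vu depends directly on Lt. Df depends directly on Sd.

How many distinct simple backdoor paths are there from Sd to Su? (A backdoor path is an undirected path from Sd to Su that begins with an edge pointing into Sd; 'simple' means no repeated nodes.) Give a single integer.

2

A backdoor path from Sd to Su is any simple undirected path whose first edge points into Sd (i.e. leaves Sd via a parent).
Parents of Sd: {Lt}.
Enumerating:
  P1: Sd <- Lt -> Vu -> Su
  P2: Sd <- Lt -> Fn <- Vu -> Su
That exhausts the simple backdoor paths. Count: 2.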